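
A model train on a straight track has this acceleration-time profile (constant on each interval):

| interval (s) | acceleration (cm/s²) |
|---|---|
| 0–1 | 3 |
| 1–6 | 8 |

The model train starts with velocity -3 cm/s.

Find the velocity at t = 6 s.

40 cm/s

Δv equals the area under the a-t graph; then v = v₀ + Δv.
0–1 s: 3 × 1 = 3 cm/s
1–6 s: 8 × 5 = 40 cm/s
Δv = 43 cm/s, so v(6) = -3 + (43) = 40 cm/s.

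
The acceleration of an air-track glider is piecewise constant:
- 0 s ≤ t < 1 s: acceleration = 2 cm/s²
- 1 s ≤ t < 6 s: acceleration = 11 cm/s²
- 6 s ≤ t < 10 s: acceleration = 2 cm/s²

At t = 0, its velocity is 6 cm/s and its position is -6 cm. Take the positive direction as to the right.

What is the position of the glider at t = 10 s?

On each constant-a segment, Δv = aΔt and Δx = v₀Δt + ½aΔt²; chain segment to segment.
0–1 s: v starts 6 cm/s; Δx = 6·1 + ½·2·1² = 7 cm; v ends 8 cm/s.
1–6 s: v starts 8 cm/s; Δx = 8·5 + ½·11·5² = 177.5 cm; v ends 63 cm/s.
6–10 s: v starts 63 cm/s; Δx = 63·4 + ½·2·4² = 268 cm; v ends 71 cm/s.
x(10) = -6 + Σ Δx = 446.5 cm.

446.5 cm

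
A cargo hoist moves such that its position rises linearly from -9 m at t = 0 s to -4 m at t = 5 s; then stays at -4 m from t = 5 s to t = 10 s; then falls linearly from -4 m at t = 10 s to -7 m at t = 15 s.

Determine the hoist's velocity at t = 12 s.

Velocity is the slope of the x-t graph on 10–15 s: (-7 − -4)/(15 − 10) = -0.6 m/s.

-0.6 m/s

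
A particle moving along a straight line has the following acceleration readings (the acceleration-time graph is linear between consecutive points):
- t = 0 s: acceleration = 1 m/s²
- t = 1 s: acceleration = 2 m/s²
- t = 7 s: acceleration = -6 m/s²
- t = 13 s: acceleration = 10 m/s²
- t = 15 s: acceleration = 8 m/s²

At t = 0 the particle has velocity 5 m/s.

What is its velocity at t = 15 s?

24.5 m/s

Δv equals the area under the a-t graph; then v = v₀ + Δv.
0–1 s: ½(1 + 2)(1) = 1.5 m/s
1–7 s: ½(2 + -6)(6) = -12 m/s
7–13 s: ½(-6 + 10)(6) = 12 m/s
13–15 s: ½(10 + 8)(2) = 18 m/s
Δv = 19.5 m/s, so v(15) = 5 + (19.5) = 24.5 m/s.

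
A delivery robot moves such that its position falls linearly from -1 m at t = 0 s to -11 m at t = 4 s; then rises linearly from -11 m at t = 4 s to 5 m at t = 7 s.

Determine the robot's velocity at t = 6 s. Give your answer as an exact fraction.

16/3 m/s

Velocity is the slope of the x-t graph on 4–7 s: (5 − -11)/(7 − 4) = 16/3 m/s.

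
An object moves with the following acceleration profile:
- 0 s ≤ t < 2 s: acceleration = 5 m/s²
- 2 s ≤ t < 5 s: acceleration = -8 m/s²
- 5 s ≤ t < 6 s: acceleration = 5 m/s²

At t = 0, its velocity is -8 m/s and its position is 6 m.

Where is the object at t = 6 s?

On each constant-a segment, Δv = aΔt and Δx = v₀Δt + ½aΔt²; chain segment to segment.
0–2 s: v starts -8 m/s; Δx = -8·2 + ½·5·2² = -6 m; v ends 2 m/s.
2–5 s: v starts 2 m/s; Δx = 2·3 + ½·-8·3² = -30 m; v ends -22 m/s.
5–6 s: v starts -22 m/s; Δx = -22·1 + ½·5·1² = -19.5 m; v ends -17 m/s.
x(6) = 6 + Σ Δx = -49.5 m.

-49.5 m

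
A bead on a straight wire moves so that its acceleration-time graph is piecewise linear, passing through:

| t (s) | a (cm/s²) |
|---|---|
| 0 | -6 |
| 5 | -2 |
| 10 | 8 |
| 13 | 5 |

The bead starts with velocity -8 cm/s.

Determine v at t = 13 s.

Δv equals the area under the a-t graph; then v = v₀ + Δv.
0–5 s: ½(-6 + -2)(5) = -20 cm/s
5–10 s: ½(-2 + 8)(5) = 15 cm/s
10–13 s: ½(8 + 5)(3) = 19.5 cm/s
Δv = 14.5 cm/s, so v(13) = -8 + (14.5) = 6.5 cm/s.

6.5 cm/s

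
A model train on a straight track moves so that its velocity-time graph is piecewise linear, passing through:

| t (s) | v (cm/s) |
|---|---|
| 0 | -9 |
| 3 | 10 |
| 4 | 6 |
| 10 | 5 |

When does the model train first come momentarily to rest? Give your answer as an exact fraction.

t = 27/19 s

v changes sign on 0–3 s (from -9 to 10); the graph is linear there, so v = 0 at t = 0 + (9)·(3 − 0)/(10 − -9) = 27/19 s.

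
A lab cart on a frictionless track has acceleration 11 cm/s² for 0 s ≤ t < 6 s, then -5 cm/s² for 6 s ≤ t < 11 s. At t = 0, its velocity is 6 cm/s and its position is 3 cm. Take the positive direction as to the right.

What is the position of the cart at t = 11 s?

534.5 cm

On each constant-a segment, Δv = aΔt and Δx = v₀Δt + ½aΔt²; chain segment to segment.
0–6 s: v starts 6 cm/s; Δx = 6·6 + ½·11·6² = 234 cm; v ends 72 cm/s.
6–11 s: v starts 72 cm/s; Δx = 72·5 + ½·-5·5² = 297.5 cm; v ends 47 cm/s.
x(11) = 3 + Σ Δx = 534.5 cm.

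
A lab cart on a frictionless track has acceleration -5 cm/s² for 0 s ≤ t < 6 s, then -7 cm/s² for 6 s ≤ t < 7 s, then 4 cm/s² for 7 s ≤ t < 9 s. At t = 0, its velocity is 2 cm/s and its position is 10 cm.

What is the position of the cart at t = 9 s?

-161.5 cm

On each constant-a segment, Δv = aΔt and Δx = v₀Δt + ½aΔt²; chain segment to segment.
0–6 s: v starts 2 cm/s; Δx = 2·6 + ½·-5·6² = -78 cm; v ends -28 cm/s.
6–7 s: v starts -28 cm/s; Δx = -28·1 + ½·-7·1² = -31.5 cm; v ends -35 cm/s.
7–9 s: v starts -35 cm/s; Δx = -35·2 + ½·4·2² = -62 cm; v ends -27 cm/s.
x(9) = 10 + Σ Δx = -161.5 cm.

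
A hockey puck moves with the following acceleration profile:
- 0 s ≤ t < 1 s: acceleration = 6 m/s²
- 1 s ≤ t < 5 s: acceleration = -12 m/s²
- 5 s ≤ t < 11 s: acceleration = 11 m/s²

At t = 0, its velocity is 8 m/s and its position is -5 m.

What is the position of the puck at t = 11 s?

On each constant-a segment, Δv = aΔt and Δx = v₀Δt + ½aΔt²; chain segment to segment.
0–1 s: v starts 8 m/s; Δx = 8·1 + ½·6·1² = 11 m; v ends 14 m/s.
1–5 s: v starts 14 m/s; Δx = 14·4 + ½·-12·4² = -40 m; v ends -34 m/s.
5–11 s: v starts -34 m/s; Δx = -34·6 + ½·11·6² = -6 m; v ends 32 m/s.
x(11) = -5 + Σ Δx = -40 m.

-40 m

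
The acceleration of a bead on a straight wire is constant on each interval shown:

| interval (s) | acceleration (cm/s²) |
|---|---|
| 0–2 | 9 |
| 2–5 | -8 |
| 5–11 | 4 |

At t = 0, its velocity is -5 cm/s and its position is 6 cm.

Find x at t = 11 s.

On each constant-a segment, Δv = aΔt and Δx = v₀Δt + ½aΔt²; chain segment to segment.
0–2 s: v starts -5 cm/s; Δx = -5·2 + ½·9·2² = 8 cm; v ends 13 cm/s.
2–5 s: v starts 13 cm/s; Δx = 13·3 + ½·-8·3² = 3 cm; v ends -11 cm/s.
5–11 s: v starts -11 cm/s; Δx = -11·6 + ½·4·6² = 6 cm; v ends 13 cm/s.
x(11) = 6 + Σ Δx = 23 cm.

23 cm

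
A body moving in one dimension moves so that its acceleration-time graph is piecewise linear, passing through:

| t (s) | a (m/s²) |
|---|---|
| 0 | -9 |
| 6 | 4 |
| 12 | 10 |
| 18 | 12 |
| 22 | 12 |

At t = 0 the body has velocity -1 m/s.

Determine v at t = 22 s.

140 m/s

Δv equals the area under the a-t graph; then v = v₀ + Δv.
0–6 s: ½(-9 + 4)(6) = -15 m/s
6–12 s: ½(4 + 10)(6) = 42 m/s
12–18 s: ½(10 + 12)(6) = 66 m/s
18–22 s: 12 × 4 = 48 m/s
Δv = 141 m/s, so v(22) = -1 + (141) = 140 m/s.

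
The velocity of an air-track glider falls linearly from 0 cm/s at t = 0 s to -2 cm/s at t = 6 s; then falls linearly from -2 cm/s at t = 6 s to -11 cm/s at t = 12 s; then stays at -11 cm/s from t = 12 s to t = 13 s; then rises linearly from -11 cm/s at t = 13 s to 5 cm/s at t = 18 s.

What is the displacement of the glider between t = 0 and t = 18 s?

-71 cm

Displacement is the signed area under the v-t curve.
0–6 s: ½(0 + -2)(6) = -6 cm
6–12 s: ½(-2 + -11)(6) = -39 cm
12–13 s: -11 × 1 = -11 cm
13–18 s: ½(-11 + 5)(5) = -15 cm
Net displacement = -71 cm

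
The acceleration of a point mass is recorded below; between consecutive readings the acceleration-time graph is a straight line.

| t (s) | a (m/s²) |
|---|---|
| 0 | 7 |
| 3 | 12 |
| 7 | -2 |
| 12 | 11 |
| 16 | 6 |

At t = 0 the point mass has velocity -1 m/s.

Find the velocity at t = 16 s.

Δv equals the area under the a-t graph; then v = v₀ + Δv.
0–3 s: ½(7 + 12)(3) = 28.5 m/s
3–7 s: ½(12 + -2)(4) = 20 m/s
7–12 s: ½(-2 + 11)(5) = 22.5 m/s
12–16 s: ½(11 + 6)(4) = 34 m/s
Δv = 105 m/s, so v(16) = -1 + (105) = 104 m/s.

104 m/s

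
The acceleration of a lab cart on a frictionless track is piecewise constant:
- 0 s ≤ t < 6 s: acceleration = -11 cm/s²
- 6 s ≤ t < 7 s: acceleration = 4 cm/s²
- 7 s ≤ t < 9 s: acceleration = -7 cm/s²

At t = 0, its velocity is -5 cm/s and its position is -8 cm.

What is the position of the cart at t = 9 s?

On each constant-a segment, Δv = aΔt and Δx = v₀Δt + ½aΔt²; chain segment to segment.
0–6 s: v starts -5 cm/s; Δx = -5·6 + ½·-11·6² = -228 cm; v ends -71 cm/s.
6–7 s: v starts -71 cm/s; Δx = -71·1 + ½·4·1² = -69 cm; v ends -67 cm/s.
7–9 s: v starts -67 cm/s; Δx = -67·2 + ½·-7·2² = -148 cm; v ends -81 cm/s.
x(9) = -8 + Σ Δx = -453 cm.

-453 cm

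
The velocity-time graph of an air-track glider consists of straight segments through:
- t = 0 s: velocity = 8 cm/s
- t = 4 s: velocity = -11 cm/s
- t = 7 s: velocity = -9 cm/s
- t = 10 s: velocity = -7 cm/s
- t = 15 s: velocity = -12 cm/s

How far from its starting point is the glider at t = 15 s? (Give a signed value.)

-107.5 cm

Net displacement equals the area under the velocity-time graph (areas below the axis count negative).
0–4 s: ½(8 + -11)(4) = -6 cm
4–7 s: ½(-11 + -9)(3) = -30 cm
7–10 s: ½(-9 + -7)(3) = -24 cm
10–15 s: ½(-7 + -12)(5) = -47.5 cm
Net displacement = -107.5 cm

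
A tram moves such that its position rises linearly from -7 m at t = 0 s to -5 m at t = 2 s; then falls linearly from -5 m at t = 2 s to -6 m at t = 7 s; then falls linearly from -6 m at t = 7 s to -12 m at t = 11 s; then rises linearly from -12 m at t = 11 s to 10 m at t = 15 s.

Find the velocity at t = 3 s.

Velocity is the slope of the x-t graph on 2–7 s: (-6 − -5)/(7 − 2) = -0.2 m/s.

-0.2 m/s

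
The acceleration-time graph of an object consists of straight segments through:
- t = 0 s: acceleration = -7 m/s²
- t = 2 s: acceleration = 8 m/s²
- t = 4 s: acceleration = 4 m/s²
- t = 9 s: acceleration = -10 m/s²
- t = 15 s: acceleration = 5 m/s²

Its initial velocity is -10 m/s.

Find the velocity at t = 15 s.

-27 m/s

Δv equals the area under the a-t graph; then v = v₀ + Δv.
0–2 s: ½(-7 + 8)(2) = 1 m/s
2–4 s: ½(8 + 4)(2) = 12 m/s
4–9 s: ½(4 + -10)(5) = -15 m/s
9–15 s: ½(-10 + 5)(6) = -15 m/s
Δv = -17 m/s, so v(15) = -10 + (-17) = -27 m/s.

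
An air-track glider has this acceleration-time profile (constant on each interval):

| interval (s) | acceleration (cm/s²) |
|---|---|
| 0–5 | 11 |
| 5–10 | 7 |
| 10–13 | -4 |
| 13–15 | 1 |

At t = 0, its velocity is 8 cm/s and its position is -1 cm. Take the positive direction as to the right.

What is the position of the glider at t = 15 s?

On each constant-a segment, Δv = aΔt and Δx = v₀Δt + ½aΔt²; chain segment to segment.
0–5 s: v starts 8 cm/s; Δx = 8·5 + ½·11·5² = 177.5 cm; v ends 63 cm/s.
5–10 s: v starts 63 cm/s; Δx = 63·5 + ½·7·5² = 402.5 cm; v ends 98 cm/s.
10–13 s: v starts 98 cm/s; Δx = 98·3 + ½·-4·3² = 276 cm; v ends 86 cm/s.
13–15 s: v starts 86 cm/s; Δx = 86·2 + ½·1·2² = 174 cm; v ends 88 cm/s.
x(15) = -1 + Σ Δx = 1029 cm.

1029 cm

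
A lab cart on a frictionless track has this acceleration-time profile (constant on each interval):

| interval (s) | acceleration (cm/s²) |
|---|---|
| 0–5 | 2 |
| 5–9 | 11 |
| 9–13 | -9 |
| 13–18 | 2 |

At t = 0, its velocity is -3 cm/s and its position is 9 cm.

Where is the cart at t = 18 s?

On each constant-a segment, Δv = aΔt and Δx = v₀Δt + ½aΔt²; chain segment to segment.
0–5 s: v starts -3 cm/s; Δx = -3·5 + ½·2·5² = 10 cm; v ends 7 cm/s.
5–9 s: v starts 7 cm/s; Δx = 7·4 + ½·11·4² = 116 cm; v ends 51 cm/s.
9–13 s: v starts 51 cm/s; Δx = 51·4 + ½·-9·4² = 132 cm; v ends 15 cm/s.
13–18 s: v starts 15 cm/s; Δx = 15·5 + ½·2·5² = 100 cm; v ends 25 cm/s.
x(18) = 9 + Σ Δx = 367 cm.

367 cm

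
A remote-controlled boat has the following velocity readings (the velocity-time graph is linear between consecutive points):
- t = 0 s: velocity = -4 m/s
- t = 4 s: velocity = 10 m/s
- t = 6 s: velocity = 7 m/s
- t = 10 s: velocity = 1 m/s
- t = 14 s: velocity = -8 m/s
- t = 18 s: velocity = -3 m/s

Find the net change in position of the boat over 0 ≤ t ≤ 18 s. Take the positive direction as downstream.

9 m

Net displacement equals the area under the velocity-time graph (areas below the axis count negative).
0–4 s: ½(-4 + 10)(4) = 12 m
4–6 s: ½(10 + 7)(2) = 17 m
6–10 s: ½(7 + 1)(4) = 16 m
10–14 s: ½(1 + -8)(4) = -14 m
14–18 s: ½(-8 + -3)(4) = -22 m
Net displacement = 9 m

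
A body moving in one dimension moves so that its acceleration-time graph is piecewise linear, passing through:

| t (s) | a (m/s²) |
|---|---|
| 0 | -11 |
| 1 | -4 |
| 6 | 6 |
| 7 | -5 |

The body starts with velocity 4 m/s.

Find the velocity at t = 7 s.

2 m/s

Δv equals the area under the a-t graph; then v = v₀ + Δv.
0–1 s: ½(-11 + -4)(1) = -7.5 m/s
1–6 s: ½(-4 + 6)(5) = 5 m/s
6–7 s: ½(6 + -5)(1) = 0.5 m/s
Δv = -2 m/s, so v(7) = 4 + (-2) = 2 m/s.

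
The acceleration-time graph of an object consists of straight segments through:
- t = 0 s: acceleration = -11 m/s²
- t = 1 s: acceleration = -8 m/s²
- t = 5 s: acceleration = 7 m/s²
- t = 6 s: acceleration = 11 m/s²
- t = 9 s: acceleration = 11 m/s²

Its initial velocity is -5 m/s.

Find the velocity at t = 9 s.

25.5 m/s

Δv equals the area under the a-t graph; then v = v₀ + Δv.
0–1 s: ½(-11 + -8)(1) = -9.5 m/s
1–5 s: ½(-8 + 7)(4) = -2 m/s
5–6 s: ½(7 + 11)(1) = 9 m/s
6–9 s: 11 × 3 = 33 m/s
Δv = 30.5 m/s, so v(9) = -5 + (30.5) = 25.5 m/s.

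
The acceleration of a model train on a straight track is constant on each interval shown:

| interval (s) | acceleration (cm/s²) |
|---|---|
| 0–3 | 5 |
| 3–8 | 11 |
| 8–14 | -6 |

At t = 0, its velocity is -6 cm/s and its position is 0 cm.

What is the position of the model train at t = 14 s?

463 cm

On each constant-a segment, Δv = aΔt and Δx = v₀Δt + ½aΔt²; chain segment to segment.
0–3 s: v starts -6 cm/s; Δx = -6·3 + ½·5·3² = 4.5 cm; v ends 9 cm/s.
3–8 s: v starts 9 cm/s; Δx = 9·5 + ½·11·5² = 182.5 cm; v ends 64 cm/s.
8–14 s: v starts 64 cm/s; Δx = 64·6 + ½·-6·6² = 276 cm; v ends 28 cm/s.
x(14) = 0 + Σ Δx = 463 cm.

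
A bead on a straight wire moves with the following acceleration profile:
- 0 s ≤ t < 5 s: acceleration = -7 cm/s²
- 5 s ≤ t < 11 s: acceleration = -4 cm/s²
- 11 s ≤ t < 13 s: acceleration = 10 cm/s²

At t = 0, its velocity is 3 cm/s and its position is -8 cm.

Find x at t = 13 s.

-436.5 cm

On each constant-a segment, Δv = aΔt and Δx = v₀Δt + ½aΔt²; chain segment to segment.
0–5 s: v starts 3 cm/s; Δx = 3·5 + ½·-7·5² = -72.5 cm; v ends -32 cm/s.
5–11 s: v starts -32 cm/s; Δx = -32·6 + ½·-4·6² = -264 cm; v ends -56 cm/s.
11–13 s: v starts -56 cm/s; Δx = -56·2 + ½·10·2² = -92 cm; v ends -36 cm/s.
x(13) = -8 + Σ Δx = -436.5 cm.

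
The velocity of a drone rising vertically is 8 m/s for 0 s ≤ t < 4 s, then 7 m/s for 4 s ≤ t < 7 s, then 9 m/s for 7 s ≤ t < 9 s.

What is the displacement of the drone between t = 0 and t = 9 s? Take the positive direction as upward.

Net displacement equals the area under the velocity-time graph (areas below the axis count negative).
0–4 s: 8 × 4 = 32 m
4–7 s: 7 × 3 = 21 m
7–9 s: 9 × 2 = 18 m
Net displacement = 71 m

71 m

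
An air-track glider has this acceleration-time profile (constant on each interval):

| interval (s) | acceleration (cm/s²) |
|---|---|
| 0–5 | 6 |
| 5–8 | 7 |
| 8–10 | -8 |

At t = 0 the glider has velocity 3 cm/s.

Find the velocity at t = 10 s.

38 cm/s

Δv equals the area under the a-t graph; then v = v₀ + Δv.
0–5 s: 6 × 5 = 30 cm/s
5–8 s: 7 × 3 = 21 cm/s
8–10 s: -8 × 2 = -16 cm/s
Δv = 35 cm/s, so v(10) = 3 + (35) = 38 cm/s.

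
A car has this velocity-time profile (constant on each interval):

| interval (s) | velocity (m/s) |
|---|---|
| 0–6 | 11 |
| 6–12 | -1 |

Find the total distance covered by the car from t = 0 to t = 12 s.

72 m

Distance (not displacement) is the total path length: add the absolute areas under v-t.
0–6 s: |11| × 6 = 66 m
6–12 s: |-1| × 6 = 6 m
Total distance = 72 m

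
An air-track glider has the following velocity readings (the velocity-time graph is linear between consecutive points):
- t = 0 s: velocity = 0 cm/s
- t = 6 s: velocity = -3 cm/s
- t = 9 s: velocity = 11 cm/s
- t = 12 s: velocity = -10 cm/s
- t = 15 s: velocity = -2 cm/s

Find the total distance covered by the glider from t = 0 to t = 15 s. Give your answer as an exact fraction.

397/7 cm

Distance (not displacement) is the total path length: add the absolute areas under v-t.
0–6 s: |½(0 + -3)(6)| = 9 cm
6–9 s: v = 0 at t = 93/14 s; triangle areas 27/28 + 363/28 = 195/14 cm
9–12 s: v = 0 at t = 74/7 s; triangle areas 121/14 + 50/7 = 221/14 cm
12–15 s: |½(-10 + -2)(3)| = 18 cm
Total distance = 397/7 cm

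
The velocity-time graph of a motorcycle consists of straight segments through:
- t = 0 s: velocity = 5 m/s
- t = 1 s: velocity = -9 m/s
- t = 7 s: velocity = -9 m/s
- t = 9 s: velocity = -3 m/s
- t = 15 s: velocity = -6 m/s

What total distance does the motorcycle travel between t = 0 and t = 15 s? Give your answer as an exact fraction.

1355/14 m

Distance (not displacement) is the total path length: add the absolute areas under v-t.
0–1 s: v = 0 at t = 5/14 s; triangle areas 25/28 + 81/28 = 53/14 m
1–7 s: |-9| × 6 = 54 m
7–9 s: |½(-9 + -3)(2)| = 12 m
9–15 s: |½(-3 + -6)(6)| = 27 m
Total distance = 1355/14 m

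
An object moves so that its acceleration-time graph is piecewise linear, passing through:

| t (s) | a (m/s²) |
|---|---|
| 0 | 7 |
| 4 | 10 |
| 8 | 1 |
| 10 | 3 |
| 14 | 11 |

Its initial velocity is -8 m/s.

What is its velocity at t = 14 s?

Δv equals the area under the a-t graph; then v = v₀ + Δv.
0–4 s: ½(7 + 10)(4) = 34 m/s
4–8 s: ½(10 + 1)(4) = 22 m/s
8–10 s: ½(1 + 3)(2) = 4 m/s
10–14 s: ½(3 + 11)(4) = 28 m/s
Δv = 88 m/s, so v(14) = -8 + (88) = 80 m/s.

80 m/s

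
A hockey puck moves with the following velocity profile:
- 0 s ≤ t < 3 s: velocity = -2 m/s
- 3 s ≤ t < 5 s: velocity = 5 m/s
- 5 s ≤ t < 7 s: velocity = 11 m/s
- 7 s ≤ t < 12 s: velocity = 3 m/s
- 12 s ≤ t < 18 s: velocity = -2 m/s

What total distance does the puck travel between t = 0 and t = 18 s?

65 m

Distance (not displacement) is the total path length: add the absolute areas under v-t.
0–3 s: |-2| × 3 = 6 m
3–5 s: |5| × 2 = 10 m
5–7 s: |11| × 2 = 22 m
7–12 s: |3| × 5 = 15 m
12–18 s: |-2| × 6 = 12 m
Total distance = 65 m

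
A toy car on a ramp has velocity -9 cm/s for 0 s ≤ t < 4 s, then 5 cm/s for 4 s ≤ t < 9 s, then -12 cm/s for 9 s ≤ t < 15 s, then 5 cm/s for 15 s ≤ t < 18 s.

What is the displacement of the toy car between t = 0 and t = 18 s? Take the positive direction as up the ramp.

-68 cm

Displacement is the signed area under the v-t curve.
0–4 s: -9 × 4 = -36 cm
4–9 s: 5 × 5 = 25 cm
9–15 s: -12 × 6 = -72 cm
15–18 s: 5 × 3 = 15 cm
Net displacement = -68 cm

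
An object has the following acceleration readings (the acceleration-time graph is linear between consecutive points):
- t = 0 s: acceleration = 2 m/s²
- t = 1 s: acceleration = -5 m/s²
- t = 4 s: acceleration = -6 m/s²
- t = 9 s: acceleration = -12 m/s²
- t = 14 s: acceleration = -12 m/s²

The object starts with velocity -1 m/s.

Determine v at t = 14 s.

Δv equals the area under the a-t graph; then v = v₀ + Δv.
0–1 s: ½(2 + -5)(1) = -1.5 m/s
1–4 s: ½(-5 + -6)(3) = -16.5 m/s
4–9 s: ½(-6 + -12)(5) = -45 m/s
9–14 s: -12 × 5 = -60 m/s
Δv = -123 m/s, so v(14) = -1 + (-123) = -124 m/s.

-124 m/s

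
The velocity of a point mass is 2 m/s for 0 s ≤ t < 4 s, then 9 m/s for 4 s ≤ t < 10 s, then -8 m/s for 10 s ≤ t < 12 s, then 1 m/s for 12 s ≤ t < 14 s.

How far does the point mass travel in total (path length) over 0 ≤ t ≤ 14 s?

Distance (not displacement) is the total path length: add the absolute areas under v-t.
0–4 s: |2| × 4 = 8 m
4–10 s: |9| × 6 = 54 m
10–12 s: |-8| × 2 = 16 m
12–14 s: |1| × 2 = 2 m
Total distance = 80 m

80 m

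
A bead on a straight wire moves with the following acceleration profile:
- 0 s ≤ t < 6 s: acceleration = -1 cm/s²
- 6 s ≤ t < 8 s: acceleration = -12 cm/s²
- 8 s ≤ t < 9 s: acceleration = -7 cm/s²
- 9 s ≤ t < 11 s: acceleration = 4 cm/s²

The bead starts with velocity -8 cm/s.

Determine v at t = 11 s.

Δv equals the area under the a-t graph; then v = v₀ + Δv.
0–6 s: -1 × 6 = -6 cm/s
6–8 s: -12 × 2 = -24 cm/s
8–9 s: -7 × 1 = -7 cm/s
9–11 s: 4 × 2 = 8 cm/s
Δv = -29 cm/s, so v(11) = -8 + (-29) = -37 cm/s.

-37 cm/s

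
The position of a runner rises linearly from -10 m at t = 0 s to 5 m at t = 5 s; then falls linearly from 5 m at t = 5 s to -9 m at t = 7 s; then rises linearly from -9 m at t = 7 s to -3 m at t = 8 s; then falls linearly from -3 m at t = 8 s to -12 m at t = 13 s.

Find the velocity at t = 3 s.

3 m/s

Velocity is the slope of the x-t graph on 0–5 s: (5 − -10)/(5 − 0) = 3 m/s.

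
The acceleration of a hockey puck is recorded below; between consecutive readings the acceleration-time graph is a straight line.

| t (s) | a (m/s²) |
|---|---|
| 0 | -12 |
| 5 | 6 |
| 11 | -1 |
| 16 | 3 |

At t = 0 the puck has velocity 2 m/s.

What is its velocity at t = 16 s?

Δv equals the area under the a-t graph; then v = v₀ + Δv.
0–5 s: ½(-12 + 6)(5) = -15 m/s
5–11 s: ½(6 + -1)(6) = 15 m/s
11–16 s: ½(-1 + 3)(5) = 5 m/s
Δv = 5 m/s, so v(16) = 2 + (5) = 7 m/s.

7 m/s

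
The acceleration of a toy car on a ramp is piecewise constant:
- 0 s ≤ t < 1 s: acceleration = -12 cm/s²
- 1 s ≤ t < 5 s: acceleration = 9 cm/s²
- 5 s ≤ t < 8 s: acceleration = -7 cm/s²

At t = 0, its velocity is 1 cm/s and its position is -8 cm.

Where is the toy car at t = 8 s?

58.5 cm

On each constant-a segment, Δv = aΔt and Δx = v₀Δt + ½aΔt²; chain segment to segment.
0–1 s: v starts 1 cm/s; Δx = 1·1 + ½·-12·1² = -5 cm; v ends -11 cm/s.
1–5 s: v starts -11 cm/s; Δx = -11·4 + ½·9·4² = 28 cm; v ends 25 cm/s.
5–8 s: v starts 25 cm/s; Δx = 25·3 + ½·-7·3² = 43.5 cm; v ends 4 cm/s.
x(8) = -8 + Σ Δx = 58.5 cm.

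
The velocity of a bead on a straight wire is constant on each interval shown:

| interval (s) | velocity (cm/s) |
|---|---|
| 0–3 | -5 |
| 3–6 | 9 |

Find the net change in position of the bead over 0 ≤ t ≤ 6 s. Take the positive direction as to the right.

12 cm

Displacement is the signed area under the v-t curve.
0–3 s: -5 × 3 = -15 cm
3–6 s: 9 × 3 = 27 cm
Net displacement = 12 cm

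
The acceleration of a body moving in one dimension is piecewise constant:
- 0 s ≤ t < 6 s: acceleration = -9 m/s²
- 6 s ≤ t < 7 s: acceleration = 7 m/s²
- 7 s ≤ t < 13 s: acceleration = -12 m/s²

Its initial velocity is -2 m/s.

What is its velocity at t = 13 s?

-121 m/s

Δv equals the area under the a-t graph; then v = v₀ + Δv.
0–6 s: -9 × 6 = -54 m/s
6–7 s: 7 × 1 = 7 m/s
7–13 s: -12 × 6 = -72 m/s
Δv = -119 m/s, so v(13) = -2 + (-119) = -121 m/s.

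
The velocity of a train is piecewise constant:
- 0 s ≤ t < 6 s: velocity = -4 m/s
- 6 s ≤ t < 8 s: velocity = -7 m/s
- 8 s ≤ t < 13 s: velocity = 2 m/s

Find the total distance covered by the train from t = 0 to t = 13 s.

Distance (not displacement) is the total path length: add the absolute areas under v-t.
0–6 s: |-4| × 6 = 24 m
6–8 s: |-7| × 2 = 14 m
8–13 s: |2| × 5 = 10 m
Total distance = 48 m

48 m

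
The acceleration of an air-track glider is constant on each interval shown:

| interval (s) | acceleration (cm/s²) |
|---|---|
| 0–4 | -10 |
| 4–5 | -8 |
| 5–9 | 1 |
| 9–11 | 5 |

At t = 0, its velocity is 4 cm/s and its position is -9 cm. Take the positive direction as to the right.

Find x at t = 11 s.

On each constant-a segment, Δv = aΔt and Δx = v₀Δt + ½aΔt²; chain segment to segment.
0–4 s: v starts 4 cm/s; Δx = 4·4 + ½·-10·4² = -64 cm; v ends -36 cm/s.
4–5 s: v starts -36 cm/s; Δx = -36·1 + ½·-8·1² = -40 cm; v ends -44 cm/s.
5–9 s: v starts -44 cm/s; Δx = -44·4 + ½·1·4² = -168 cm; v ends -40 cm/s.
9–11 s: v starts -40 cm/s; Δx = -40·2 + ½·5·2² = -70 cm; v ends -30 cm/s.
x(11) = -9 + Σ Δx = -351 cm.

-351 cm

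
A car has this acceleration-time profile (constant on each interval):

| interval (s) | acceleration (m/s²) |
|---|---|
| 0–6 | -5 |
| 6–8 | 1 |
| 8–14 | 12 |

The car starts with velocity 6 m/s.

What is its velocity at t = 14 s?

50 m/s

Δv equals the area under the a-t graph; then v = v₀ + Δv.
0–6 s: -5 × 6 = -30 m/s
6–8 s: 1 × 2 = 2 m/s
8–14 s: 12 × 6 = 72 m/s
Δv = 44 m/s, so v(14) = 6 + (44) = 50 m/s.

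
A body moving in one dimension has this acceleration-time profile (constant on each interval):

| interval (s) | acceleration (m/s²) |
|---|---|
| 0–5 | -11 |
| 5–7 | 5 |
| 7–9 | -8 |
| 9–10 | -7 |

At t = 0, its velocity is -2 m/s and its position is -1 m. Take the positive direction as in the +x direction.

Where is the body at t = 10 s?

On each constant-a segment, Δv = aΔt and Δx = v₀Δt + ½aΔt²; chain segment to segment.
0–5 s: v starts -2 m/s; Δx = -2·5 + ½·-11·5² = -147.5 m; v ends -57 m/s.
5–7 s: v starts -57 m/s; Δx = -57·2 + ½·5·2² = -104 m; v ends -47 m/s.
7–9 s: v starts -47 m/s; Δx = -47·2 + ½·-8·2² = -110 m; v ends -63 m/s.
9–10 s: v starts -63 m/s; Δx = -63·1 + ½·-7·1² = -66.5 m; v ends -70 m/s.
x(10) = -1 + Σ Δx = -429 m.

-429 m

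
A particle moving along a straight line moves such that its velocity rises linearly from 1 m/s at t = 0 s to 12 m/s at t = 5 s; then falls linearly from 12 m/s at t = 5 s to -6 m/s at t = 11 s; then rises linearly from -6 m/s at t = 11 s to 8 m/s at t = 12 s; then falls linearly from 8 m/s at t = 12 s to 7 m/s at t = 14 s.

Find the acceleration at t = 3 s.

Acceleration is the slope of the v-t graph on 0–5 s: (12 − 1)/(5 − 0) = 2.2 m/s².

2.2 m/s²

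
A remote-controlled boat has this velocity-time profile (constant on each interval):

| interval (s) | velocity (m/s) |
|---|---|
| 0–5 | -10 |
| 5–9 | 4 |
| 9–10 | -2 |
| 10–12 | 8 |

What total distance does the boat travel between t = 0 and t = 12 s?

Total distance travelled is ∫|v| dt — sum the magnitudes of each area piece.
0–5 s: |-10| × 5 = 50 m
5–9 s: |4| × 4 = 16 m
9–10 s: |-2| × 1 = 2 m
10–12 s: |8| × 2 = 16 m
Total distance = 84 m

84 m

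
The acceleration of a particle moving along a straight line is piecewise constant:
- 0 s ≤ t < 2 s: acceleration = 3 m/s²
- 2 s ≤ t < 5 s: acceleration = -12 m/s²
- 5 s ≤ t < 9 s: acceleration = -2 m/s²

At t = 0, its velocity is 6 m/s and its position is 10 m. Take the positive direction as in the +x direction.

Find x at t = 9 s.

-102 m

On each constant-a segment, Δv = aΔt and Δx = v₀Δt + ½aΔt²; chain segment to segment.
0–2 s: v starts 6 m/s; Δx = 6·2 + ½·3·2² = 18 m; v ends 12 m/s.
2–5 s: v starts 12 m/s; Δx = 12·3 + ½·-12·3² = -18 m; v ends -24 m/s.
5–9 s: v starts -24 m/s; Δx = -24·4 + ½·-2·4² = -112 m; v ends -32 m/s.
x(9) = 10 + Σ Δx = -102 m.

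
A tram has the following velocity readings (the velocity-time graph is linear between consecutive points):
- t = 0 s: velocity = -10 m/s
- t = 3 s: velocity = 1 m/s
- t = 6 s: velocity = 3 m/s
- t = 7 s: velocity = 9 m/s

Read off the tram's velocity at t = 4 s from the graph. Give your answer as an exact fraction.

5/3 m/s

On 3–6 s the graph is linear from 1 to 3 m/s: v(4) = 1 + (3 − 1)·(4 − 3)/(6 − 3) = 5/3 m/s.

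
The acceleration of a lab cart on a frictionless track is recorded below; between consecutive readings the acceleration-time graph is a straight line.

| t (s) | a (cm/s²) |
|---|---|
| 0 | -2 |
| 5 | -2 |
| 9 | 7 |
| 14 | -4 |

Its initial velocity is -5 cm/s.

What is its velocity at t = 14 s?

Δv equals the area under the a-t graph; then v = v₀ + Δv.
0–5 s: -2 × 5 = -10 cm/s
5–9 s: ½(-2 + 7)(4) = 10 cm/s
9–14 s: ½(7 + -4)(5) = 7.5 cm/s
Δv = 7.5 cm/s, so v(14) = -5 + (7.5) = 2.5 cm/s.

2.5 cm/s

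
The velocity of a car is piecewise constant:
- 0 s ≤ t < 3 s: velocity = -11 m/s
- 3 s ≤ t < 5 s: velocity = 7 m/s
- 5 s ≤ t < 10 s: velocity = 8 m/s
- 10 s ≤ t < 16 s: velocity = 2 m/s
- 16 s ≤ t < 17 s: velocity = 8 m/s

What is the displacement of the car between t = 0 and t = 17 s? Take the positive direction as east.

Displacement is the signed area under the v-t curve.
0–3 s: -11 × 3 = -33 m
3–5 s: 7 × 2 = 14 m
5–10 s: 8 × 5 = 40 m
10–16 s: 2 × 6 = 12 m
16–17 s: 8 × 1 = 8 m
Net displacement = 41 m

41 m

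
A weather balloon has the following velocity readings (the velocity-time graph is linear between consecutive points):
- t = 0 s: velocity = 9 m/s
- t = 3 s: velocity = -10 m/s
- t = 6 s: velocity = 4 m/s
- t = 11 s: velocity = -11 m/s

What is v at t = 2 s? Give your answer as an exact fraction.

On 0–3 s the graph is linear from 9 to -10 m/s: v(2) = 9 + (-10 − 9)·(2 − 0)/(3 − 0) = -11/3 m/s.

-11/3 m/s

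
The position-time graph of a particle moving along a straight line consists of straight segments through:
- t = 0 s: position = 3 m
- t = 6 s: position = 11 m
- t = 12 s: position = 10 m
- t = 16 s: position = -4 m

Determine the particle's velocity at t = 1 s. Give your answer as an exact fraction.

4/3 m/s

Velocity is the slope of the x-t graph on 0–6 s: (11 − 3)/(6 − 0) = 4/3 m/s.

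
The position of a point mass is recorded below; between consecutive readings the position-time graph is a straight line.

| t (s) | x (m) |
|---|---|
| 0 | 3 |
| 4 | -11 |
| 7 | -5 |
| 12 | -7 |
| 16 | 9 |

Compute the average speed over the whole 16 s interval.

Average speed = (total path length)/(elapsed time); on a piecewise-linear x-t graph the path length is Σ|Δx|.
0–4 s: |Δx| = |-11 − 3| = 14 m
4–7 s: |Δx| = |-5 − -11| = 6 m
7–12 s: |Δx| = |-7 − -5| = 2 m
12–16 s: |Δx| = |9 − -7| = 16 m
Total path = 38 m; average speed = 38/16 = 2.375 m/s.

2.375 m/s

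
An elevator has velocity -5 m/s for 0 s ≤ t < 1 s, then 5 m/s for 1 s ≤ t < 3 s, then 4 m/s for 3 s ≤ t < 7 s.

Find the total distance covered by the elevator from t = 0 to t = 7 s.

Total distance travelled is ∫|v| dt — sum the magnitudes of each area piece.
0–1 s: |-5| × 1 = 5 m
1–3 s: |5| × 2 = 10 m
3–7 s: |4| × 4 = 16 m
Total distance = 31 m

31 m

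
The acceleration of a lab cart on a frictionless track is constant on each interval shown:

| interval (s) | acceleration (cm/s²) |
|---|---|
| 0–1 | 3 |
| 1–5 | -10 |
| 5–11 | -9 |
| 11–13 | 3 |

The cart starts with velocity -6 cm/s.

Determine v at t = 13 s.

Δv equals the area under the a-t graph; then v = v₀ + Δv.
0–1 s: 3 × 1 = 3 cm/s
1–5 s: -10 × 4 = -40 cm/s
5–11 s: -9 × 6 = -54 cm/s
11–13 s: 3 × 2 = 6 cm/s
Δv = -85 cm/s, so v(13) = -6 + (-85) = -91 cm/s.

-91 cm/s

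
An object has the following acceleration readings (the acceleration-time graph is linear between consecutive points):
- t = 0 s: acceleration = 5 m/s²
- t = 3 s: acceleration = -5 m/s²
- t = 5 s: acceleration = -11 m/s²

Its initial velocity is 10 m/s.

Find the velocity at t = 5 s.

Δv equals the area under the a-t graph; then v = v₀ + Δv.
0–3 s: ½(5 + -5)(3) = 0 m/s
3–5 s: ½(-5 + -11)(2) = -16 m/s
Δv = -16 m/s, so v(5) = 10 + (-16) = -6 m/s.

-6 m/s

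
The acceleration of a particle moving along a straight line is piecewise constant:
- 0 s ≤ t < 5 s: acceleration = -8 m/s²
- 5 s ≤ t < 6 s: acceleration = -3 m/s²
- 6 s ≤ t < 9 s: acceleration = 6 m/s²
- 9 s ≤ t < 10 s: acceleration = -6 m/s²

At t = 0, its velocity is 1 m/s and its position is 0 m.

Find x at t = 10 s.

On each constant-a segment, Δv = aΔt and Δx = v₀Δt + ½aΔt²; chain segment to segment.
0–5 s: v starts 1 m/s; Δx = 1·5 + ½·-8·5² = -95 m; v ends -39 m/s.
5–6 s: v starts -39 m/s; Δx = -39·1 + ½·-3·1² = -40.5 m; v ends -42 m/s.
6–9 s: v starts -42 m/s; Δx = -42·3 + ½·6·3² = -99 m; v ends -24 m/s.
9–10 s: v starts -24 m/s; Δx = -24·1 + ½·-6·1² = -27 m; v ends -30 m/s.
x(10) = 0 + Σ Δx = -261.5 m.

-261.5 m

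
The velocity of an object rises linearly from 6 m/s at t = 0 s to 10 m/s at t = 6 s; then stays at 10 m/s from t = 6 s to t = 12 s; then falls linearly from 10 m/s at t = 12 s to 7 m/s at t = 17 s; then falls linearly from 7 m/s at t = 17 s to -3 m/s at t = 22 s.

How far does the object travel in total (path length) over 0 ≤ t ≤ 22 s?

165 m

Total distance travelled is ∫|v| dt — sum the magnitudes of each area piece.
0–6 s: |½(6 + 10)(6)| = 48 m
6–12 s: |10| × 6 = 60 m
12–17 s: |½(10 + 7)(5)| = 42.5 m
17–22 s: v = 0 at t = 20.5 s; triangle areas 12.25 + 2.25 = 14.5 m
Total distance = 165 m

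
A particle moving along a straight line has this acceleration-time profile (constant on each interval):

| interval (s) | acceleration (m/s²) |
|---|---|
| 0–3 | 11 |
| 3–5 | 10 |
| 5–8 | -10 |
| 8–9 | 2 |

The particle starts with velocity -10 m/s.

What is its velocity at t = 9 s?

Δv equals the area under the a-t graph; then v = v₀ + Δv.
0–3 s: 11 × 3 = 33 m/s
3–5 s: 10 × 2 = 20 m/s
5–8 s: -10 × 3 = -30 m/s
8–9 s: 2 × 1 = 2 m/s
Δv = 25 m/s, so v(9) = -10 + (25) = 15 m/s.

15 m/s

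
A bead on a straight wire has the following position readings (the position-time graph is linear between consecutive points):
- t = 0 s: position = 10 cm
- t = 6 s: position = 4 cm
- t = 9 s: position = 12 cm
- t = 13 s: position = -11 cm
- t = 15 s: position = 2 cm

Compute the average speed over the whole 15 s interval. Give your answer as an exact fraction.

Average speed = (total path length)/(elapsed time); on a piecewise-linear x-t graph the path length is Σ|Δx|.
0–6 s: |Δx| = |4 − 10| = 6 cm
6–9 s: |Δx| = |12 − 4| = 8 cm
9–13 s: |Δx| = |-11 − 12| = 23 cm
13–15 s: |Δx| = |2 − -11| = 13 cm
Total path = 50 cm; average speed = 50/15 = 10/3 cm/s.

10/3 cm/s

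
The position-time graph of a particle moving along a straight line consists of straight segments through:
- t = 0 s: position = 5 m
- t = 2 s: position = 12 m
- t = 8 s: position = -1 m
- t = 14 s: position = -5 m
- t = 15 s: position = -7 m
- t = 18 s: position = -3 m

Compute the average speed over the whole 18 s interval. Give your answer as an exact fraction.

5/3 m/s

Average speed = (total path length)/(elapsed time); on a piecewise-linear x-t graph the path length is Σ|Δx|.
0–2 s: |Δx| = |12 − 5| = 7 m
2–8 s: |Δx| = |-1 − 12| = 13 m
8–14 s: |Δx| = |-5 − -1| = 4 m
14–15 s: |Δx| = |-7 − -5| = 2 m
15–18 s: |Δx| = |-3 − -7| = 4 m
Total path = 30 m; average speed = 30/18 = 5/3 m/s.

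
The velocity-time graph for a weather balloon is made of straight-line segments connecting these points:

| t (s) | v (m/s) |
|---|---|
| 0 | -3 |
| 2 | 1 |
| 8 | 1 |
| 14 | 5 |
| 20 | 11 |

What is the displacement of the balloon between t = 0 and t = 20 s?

70 m

Displacement is the signed area under the v-t curve.
0–2 s: ½(-3 + 1)(2) = -2 m
2–8 s: 1 × 6 = 6 m
8–14 s: ½(1 + 5)(6) = 18 m
14–20 s: ½(5 + 11)(6) = 48 m
Net displacement = 70 m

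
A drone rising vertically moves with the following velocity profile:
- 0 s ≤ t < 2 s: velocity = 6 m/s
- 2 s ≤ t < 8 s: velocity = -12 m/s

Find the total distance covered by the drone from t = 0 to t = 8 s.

Distance (not displacement) is the total path length: add the absolute areas under v-t.
0–2 s: |6| × 2 = 12 m
2–8 s: |-12| × 6 = 72 m
Total distance = 84 m

84 m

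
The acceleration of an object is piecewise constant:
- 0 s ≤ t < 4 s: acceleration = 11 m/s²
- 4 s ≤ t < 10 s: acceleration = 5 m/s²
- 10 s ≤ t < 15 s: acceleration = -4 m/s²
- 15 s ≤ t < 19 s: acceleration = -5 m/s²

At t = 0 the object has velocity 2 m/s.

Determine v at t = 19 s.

36 m/s

Δv equals the area under the a-t graph; then v = v₀ + Δv.
0–4 s: 11 × 4 = 44 m/s
4–10 s: 5 × 6 = 30 m/s
10–15 s: -4 × 5 = -20 m/s
15–19 s: -5 × 4 = -20 m/s
Δv = 34 m/s, so v(19) = 2 + (34) = 36 m/s.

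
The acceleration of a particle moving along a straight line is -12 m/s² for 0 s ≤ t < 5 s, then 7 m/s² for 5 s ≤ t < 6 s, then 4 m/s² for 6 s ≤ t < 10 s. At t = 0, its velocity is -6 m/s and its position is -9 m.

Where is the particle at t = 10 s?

On each constant-a segment, Δv = aΔt and Δx = v₀Δt + ½aΔt²; chain segment to segment.
0–5 s: v starts -6 m/s; Δx = -6·5 + ½·-12·5² = -180 m; v ends -66 m/s.
5–6 s: v starts -66 m/s; Δx = -66·1 + ½·7·1² = -62.5 m; v ends -59 m/s.
6–10 s: v starts -59 m/s; Δx = -59·4 + ½·4·4² = -204 m; v ends -43 m/s.
x(10) = -9 + Σ Δx = -455.5 m.

-455.5 m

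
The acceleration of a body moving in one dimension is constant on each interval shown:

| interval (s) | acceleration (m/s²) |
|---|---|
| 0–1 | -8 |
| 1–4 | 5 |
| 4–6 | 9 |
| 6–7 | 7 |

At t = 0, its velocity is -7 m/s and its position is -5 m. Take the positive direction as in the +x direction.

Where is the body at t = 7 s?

On each constant-a segment, Δv = aΔt and Δx = v₀Δt + ½aΔt²; chain segment to segment.
0–1 s: v starts -7 m/s; Δx = -7·1 + ½·-8·1² = -11 m; v ends -15 m/s.
1–4 s: v starts -15 m/s; Δx = -15·3 + ½·5·3² = -22.5 m; v ends 0 m/s.
4–6 s: v starts 0 m/s; Δx = 0·2 + ½·9·2² = 18 m; v ends 18 m/s.
6–7 s: v starts 18 m/s; Δx = 18·1 + ½·7·1² = 21.5 m; v ends 25 m/s.
x(7) = -5 + Σ Δx = 1 m.

1 m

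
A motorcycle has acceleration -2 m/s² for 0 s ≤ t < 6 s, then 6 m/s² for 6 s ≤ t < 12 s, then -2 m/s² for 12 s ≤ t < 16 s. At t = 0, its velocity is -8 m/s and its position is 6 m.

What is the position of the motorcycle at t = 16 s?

On each constant-a segment, Δv = aΔt and Δx = v₀Δt + ½aΔt²; chain segment to segment.
0–6 s: v starts -8 m/s; Δx = -8·6 + ½·-2·6² = -84 m; v ends -20 m/s.
6–12 s: v starts -20 m/s; Δx = -20·6 + ½·6·6² = -12 m; v ends 16 m/s.
12–16 s: v starts 16 m/s; Δx = 16·4 + ½·-2·4² = 48 m; v ends 8 m/s.
x(16) = 6 + Σ Δx = -42 m.

-42 m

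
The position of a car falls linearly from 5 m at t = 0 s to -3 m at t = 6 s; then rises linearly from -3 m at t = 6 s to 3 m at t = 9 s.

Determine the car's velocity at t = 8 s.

2 m/s

Velocity is the slope of the x-t graph on 6–9 s: (3 − -3)/(9 − 6) = 2 m/s.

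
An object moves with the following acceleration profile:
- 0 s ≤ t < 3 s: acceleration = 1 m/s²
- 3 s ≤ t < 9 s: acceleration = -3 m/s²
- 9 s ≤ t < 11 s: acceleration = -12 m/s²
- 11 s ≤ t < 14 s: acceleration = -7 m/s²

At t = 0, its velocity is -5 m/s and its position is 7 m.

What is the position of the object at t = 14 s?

-297 m

On each constant-a segment, Δv = aΔt and Δx = v₀Δt + ½aΔt²; chain segment to segment.
0–3 s: v starts -5 m/s; Δx = -5·3 + ½·1·3² = -10.5 m; v ends -2 m/s.
3–9 s: v starts -2 m/s; Δx = -2·6 + ½·-3·6² = -66 m; v ends -20 m/s.
9–11 s: v starts -20 m/s; Δx = -20·2 + ½·-12·2² = -64 m; v ends -44 m/s.
11–14 s: v starts -44 m/s; Δx = -44·3 + ½·-7·3² = -163.5 m; v ends -65 m/s.
x(14) = 7 + Σ Δx = -297 m.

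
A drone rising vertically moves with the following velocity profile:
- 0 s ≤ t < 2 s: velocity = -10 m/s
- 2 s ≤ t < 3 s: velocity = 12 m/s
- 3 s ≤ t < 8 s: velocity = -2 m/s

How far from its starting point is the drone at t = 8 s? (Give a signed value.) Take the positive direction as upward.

-18 m

Displacement is the signed area under the v-t curve.
0–2 s: -10 × 2 = -20 m
2–3 s: 12 × 1 = 12 m
3–8 s: -2 × 5 = -10 m
Net displacement = -18 m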